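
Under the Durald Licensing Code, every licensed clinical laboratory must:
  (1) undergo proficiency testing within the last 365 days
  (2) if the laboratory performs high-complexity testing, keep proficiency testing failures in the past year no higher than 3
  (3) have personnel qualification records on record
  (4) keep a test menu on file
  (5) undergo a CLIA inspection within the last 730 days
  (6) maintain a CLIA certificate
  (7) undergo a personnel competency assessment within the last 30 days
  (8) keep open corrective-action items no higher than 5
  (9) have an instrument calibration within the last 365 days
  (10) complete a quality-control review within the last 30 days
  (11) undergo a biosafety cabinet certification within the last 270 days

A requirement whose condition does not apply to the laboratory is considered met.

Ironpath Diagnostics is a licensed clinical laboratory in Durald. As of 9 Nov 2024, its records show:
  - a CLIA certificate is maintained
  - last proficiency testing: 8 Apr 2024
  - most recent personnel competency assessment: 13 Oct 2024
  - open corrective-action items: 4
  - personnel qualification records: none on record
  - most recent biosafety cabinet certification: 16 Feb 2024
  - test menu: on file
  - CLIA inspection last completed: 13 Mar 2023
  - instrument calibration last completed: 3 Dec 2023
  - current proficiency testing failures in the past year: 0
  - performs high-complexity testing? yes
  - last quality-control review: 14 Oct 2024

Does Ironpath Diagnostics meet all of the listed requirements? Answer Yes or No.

1. proficiency testing 215 days ago vs limit 365 → met
2. condition 'performs high-complexity testing' holds; proficiency testing failures in the past year 0 ≤ 3 → met
3. personnel qualification records absent → not met
4. test menu present → met
5. CLIA inspection 607 days ago vs limit 730 → met
6. CLIA certificate present → met
7. personnel competency assessment 27 days ago vs limit 30 → met
8. open corrective-action items 4 ≤ 5 → met
9. instrument calibration 342 days ago vs limit 365 → met
10. quality-control review 26 days ago vs limit 30 → met
11. biosafety cabinet certification 267 days ago vs limit 270 → met
Not met: 3

No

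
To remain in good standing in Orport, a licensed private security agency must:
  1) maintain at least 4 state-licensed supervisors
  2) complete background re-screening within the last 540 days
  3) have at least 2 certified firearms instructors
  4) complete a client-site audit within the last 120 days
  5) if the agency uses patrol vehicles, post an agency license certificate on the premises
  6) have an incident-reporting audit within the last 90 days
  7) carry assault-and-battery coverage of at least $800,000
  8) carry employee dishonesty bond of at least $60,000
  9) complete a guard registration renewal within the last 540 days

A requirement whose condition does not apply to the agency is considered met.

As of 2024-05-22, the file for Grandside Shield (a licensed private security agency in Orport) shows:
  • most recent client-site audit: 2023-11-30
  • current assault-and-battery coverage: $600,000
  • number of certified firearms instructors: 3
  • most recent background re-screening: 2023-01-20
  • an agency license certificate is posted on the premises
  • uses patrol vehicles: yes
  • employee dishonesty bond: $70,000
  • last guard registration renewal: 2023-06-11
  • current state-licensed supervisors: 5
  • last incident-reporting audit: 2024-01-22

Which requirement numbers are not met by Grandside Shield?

4, 6, 7

1. state-licensed supervisors 5 ≥ 4 → met
2. background re-screening 488 days ago vs limit 540 → met
3. certified firearms instructors 3 ≥ 2 → met
4. client-site audit 174 days ago vs limit 120 → not met
5. condition 'uses patrol vehicles' holds; agency license certificate present → met
6. incident-reporting audit 121 days ago vs limit 90 → not met
7. assault-and-battery coverage $600,000 < $800,000 → not met
8. employee dishonesty bond $70,000 ≥ $60,000 → met
9. guard registration renewal 346 days ago vs limit 540 → met
Not met: 4, 6, 7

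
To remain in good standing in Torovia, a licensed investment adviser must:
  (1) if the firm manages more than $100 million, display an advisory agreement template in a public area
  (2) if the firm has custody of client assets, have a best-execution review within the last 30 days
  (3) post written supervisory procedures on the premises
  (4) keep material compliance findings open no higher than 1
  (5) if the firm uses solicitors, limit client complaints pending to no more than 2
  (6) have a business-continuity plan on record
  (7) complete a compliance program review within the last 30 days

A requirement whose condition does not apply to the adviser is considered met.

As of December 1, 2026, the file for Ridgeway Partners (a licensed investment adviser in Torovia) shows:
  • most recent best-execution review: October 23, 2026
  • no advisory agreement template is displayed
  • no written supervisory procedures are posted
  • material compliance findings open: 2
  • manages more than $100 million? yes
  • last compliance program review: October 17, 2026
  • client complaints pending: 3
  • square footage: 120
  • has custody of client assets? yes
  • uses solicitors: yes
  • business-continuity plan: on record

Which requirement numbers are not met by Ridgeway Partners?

1, 2, 3, 4, 5, 7

1. condition 'manages more than $100 million' holds; advisory agreement template absent → not met
2. condition 'has custody of client assets' holds; best-execution review 39 days ago vs limit 30 → not met
3. written supervisory procedures absent → not met
4. material compliance findings open 2 > 1 → not met
5. condition 'uses solicitors' holds; client complaints pending 3 > 2 → not met
6. business-continuity plan present → met
7. compliance program review 45 days ago vs limit 30 → not met
Not met: 1, 2, 3, 4, 5, 7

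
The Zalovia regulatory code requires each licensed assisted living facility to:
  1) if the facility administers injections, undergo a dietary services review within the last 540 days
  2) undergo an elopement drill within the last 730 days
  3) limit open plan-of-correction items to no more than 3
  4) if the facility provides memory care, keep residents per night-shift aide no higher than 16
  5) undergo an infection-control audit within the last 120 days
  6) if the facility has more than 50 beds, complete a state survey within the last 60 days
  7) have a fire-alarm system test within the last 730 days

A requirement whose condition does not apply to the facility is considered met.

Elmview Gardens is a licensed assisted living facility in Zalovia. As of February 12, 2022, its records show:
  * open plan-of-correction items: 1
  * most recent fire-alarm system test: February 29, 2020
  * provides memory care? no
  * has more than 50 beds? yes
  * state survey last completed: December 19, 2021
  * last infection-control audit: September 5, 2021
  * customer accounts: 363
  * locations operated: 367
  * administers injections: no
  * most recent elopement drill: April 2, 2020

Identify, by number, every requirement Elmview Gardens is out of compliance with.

1. condition 'administers injections' does not hold → requirement n/a → met
2. elopement drill 681 days ago vs limit 730 → met
3. open plan-of-correction items 1 ≤ 3 → met
4. condition 'provides memory care' does not hold → requirement n/a → met
5. infection-control audit 160 days ago vs limit 120 → not met
6. condition 'has more than 50 beds' holds; state survey 55 days ago vs limit 60 → met
7. fire-alarm system test 714 days ago vs limit 730 → met
Not met: 5

5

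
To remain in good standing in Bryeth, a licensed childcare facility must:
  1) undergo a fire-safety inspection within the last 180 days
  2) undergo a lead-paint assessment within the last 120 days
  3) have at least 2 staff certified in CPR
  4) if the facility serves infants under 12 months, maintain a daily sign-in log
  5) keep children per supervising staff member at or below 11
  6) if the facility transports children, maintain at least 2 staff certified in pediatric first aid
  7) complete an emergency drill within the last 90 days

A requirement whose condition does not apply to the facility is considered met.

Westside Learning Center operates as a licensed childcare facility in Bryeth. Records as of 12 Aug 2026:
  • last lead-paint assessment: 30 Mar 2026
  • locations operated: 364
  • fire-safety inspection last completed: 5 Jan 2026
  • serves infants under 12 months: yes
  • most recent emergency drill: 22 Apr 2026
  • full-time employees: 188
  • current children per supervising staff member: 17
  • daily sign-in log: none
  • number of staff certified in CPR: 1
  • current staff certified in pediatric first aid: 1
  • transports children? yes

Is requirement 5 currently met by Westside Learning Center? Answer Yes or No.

5. children per supervising staff member 17 > 11 → not met

No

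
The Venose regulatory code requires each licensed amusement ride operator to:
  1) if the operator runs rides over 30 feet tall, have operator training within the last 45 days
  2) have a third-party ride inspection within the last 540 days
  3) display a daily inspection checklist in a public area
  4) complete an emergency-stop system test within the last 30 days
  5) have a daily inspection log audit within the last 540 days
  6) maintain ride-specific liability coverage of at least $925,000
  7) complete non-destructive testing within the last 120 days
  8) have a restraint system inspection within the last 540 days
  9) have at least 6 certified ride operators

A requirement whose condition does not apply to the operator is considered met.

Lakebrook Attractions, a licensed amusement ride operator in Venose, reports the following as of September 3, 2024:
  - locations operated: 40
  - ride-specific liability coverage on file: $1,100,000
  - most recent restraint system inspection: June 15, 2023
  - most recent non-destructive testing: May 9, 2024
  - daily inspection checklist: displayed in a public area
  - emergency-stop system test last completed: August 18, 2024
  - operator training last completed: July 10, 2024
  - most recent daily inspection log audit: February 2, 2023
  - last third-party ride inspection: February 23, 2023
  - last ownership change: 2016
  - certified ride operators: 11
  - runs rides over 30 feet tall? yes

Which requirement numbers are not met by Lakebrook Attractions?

1, 2, 5

1. condition 'runs rides over 30 feet tall' holds; operator training 55 days ago vs limit 45 → not met
2. third-party ride inspection 558 days ago vs limit 540 → not met
3. daily inspection checklist present → met
4. emergency-stop system test 16 days ago vs limit 30 → met
5. daily inspection log audit 579 days ago vs limit 540 → not met
6. ride-specific liability coverage $1,100,000 ≥ $925,000 → met
7. non-destructive testing 117 days ago vs limit 120 → met
8. restraint system inspection 446 days ago vs limit 540 → met
9. certified ride operators 11 ≥ 6 → met
Not met: 1, 2, 5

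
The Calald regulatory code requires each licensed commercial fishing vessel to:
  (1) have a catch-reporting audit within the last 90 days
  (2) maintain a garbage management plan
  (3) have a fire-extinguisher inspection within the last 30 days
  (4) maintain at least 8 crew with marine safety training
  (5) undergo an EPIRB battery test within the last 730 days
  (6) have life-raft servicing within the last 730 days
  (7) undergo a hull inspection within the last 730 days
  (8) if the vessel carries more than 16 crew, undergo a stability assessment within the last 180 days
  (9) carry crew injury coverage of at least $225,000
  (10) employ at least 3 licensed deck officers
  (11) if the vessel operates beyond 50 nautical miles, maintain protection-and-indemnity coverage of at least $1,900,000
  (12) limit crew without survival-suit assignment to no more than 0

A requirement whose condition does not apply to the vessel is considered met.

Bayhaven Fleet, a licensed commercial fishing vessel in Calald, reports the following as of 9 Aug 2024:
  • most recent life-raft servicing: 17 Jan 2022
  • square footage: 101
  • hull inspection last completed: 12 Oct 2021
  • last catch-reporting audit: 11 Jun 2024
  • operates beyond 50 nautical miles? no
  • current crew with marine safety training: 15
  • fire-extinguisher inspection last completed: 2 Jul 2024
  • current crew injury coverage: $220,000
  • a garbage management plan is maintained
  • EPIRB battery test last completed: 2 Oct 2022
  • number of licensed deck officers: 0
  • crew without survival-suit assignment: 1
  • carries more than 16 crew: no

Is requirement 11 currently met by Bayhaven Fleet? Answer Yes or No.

11. condition 'operates beyond 50 nautical miles' does not hold → requirement n/a → met

Yes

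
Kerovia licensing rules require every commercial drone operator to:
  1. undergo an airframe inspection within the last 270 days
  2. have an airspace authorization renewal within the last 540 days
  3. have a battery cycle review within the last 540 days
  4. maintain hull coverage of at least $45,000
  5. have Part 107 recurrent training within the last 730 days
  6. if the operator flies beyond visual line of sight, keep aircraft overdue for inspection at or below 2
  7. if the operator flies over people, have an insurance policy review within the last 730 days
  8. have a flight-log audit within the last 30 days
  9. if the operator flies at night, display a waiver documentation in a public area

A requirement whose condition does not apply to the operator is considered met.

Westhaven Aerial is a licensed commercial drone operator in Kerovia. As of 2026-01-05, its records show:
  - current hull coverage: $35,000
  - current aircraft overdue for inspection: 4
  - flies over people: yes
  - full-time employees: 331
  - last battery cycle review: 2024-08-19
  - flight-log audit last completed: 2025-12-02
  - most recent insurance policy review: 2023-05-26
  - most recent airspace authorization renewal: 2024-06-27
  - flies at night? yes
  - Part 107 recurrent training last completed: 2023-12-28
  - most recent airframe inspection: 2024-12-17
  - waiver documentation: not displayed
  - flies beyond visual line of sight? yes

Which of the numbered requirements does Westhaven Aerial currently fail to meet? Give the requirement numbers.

1, 2, 4, 5, 6, 7, 8, 9

1. airframe inspection 384 days ago vs limit 270 → not met
2. airspace authorization renewal 557 days ago vs limit 540 → not met
3. battery cycle review 504 days ago vs limit 540 → met
4. hull coverage $35,000 < $45,000 → not met
5. Part 107 recurrent training 739 days ago vs limit 730 → not met
6. condition 'flies beyond visual line of sight' holds; aircraft overdue for inspection 4 > 2 → not met
7. condition 'flies over people' holds; insurance policy review 955 days ago vs limit 730 → not met
8. flight-log audit 34 days ago vs limit 30 → not met
9. condition 'flies at night' holds; waiver documentation absent → not met
Not met: 1, 2, 4, 5, 6, 7, 8, 9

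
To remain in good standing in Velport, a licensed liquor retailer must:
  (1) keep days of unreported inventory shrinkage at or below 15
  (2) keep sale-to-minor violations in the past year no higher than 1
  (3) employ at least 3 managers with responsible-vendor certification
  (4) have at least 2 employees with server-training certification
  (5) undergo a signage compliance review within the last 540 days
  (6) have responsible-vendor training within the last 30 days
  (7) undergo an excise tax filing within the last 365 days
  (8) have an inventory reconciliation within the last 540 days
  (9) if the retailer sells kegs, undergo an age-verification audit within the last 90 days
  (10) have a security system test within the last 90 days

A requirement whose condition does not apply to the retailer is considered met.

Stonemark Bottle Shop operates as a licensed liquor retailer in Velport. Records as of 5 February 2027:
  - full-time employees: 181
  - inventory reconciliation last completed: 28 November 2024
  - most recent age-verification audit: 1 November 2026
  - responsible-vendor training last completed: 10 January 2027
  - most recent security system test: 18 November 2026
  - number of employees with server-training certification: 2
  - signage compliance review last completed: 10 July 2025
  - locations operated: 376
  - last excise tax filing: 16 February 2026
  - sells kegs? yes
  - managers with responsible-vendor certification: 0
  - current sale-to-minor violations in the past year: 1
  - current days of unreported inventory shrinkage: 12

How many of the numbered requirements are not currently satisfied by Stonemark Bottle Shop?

1. days of unreported inventory shrinkage 12 ≤ 15 → met
2. sale-to-minor violations in the past year 1 ≤ 1 → met
3. managers with responsible-vendor certification 0 < 3 → not met
4. employees with server-training certification 2 ≥ 2 → met
5. signage compliance review 575 days ago vs limit 540 → not met
6. responsible-vendor training 26 days ago vs limit 30 → met
7. excise tax filing 354 days ago vs limit 365 → met
8. inventory reconciliation 799 days ago vs limit 540 → not met
9. condition 'sells kegs' holds; age-verification audit 96 days ago vs limit 90 → not met
10. security system test 79 days ago vs limit 90 → met
Not met: 4 of 10

4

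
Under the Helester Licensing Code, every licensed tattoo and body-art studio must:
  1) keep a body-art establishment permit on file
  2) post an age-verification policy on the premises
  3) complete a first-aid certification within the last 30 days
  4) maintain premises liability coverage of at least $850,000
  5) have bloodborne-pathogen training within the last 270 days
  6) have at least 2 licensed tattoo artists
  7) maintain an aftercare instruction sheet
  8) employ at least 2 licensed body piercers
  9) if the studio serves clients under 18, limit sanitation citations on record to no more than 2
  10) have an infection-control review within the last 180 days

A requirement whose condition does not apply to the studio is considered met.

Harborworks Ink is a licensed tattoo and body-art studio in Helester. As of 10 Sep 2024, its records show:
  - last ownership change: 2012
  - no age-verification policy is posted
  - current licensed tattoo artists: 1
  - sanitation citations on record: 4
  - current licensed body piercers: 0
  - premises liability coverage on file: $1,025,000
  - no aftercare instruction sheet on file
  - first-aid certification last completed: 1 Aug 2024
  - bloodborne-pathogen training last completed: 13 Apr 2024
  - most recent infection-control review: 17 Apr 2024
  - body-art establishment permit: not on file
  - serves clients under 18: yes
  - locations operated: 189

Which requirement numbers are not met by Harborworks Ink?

1, 2, 3, 6, 7, 8, 9

1. body-art establishment permit absent → not met
2. age-verification policy absent → not met
3. first-aid certification 40 days ago vs limit 30 → not met
4. premises liability coverage $1,025,000 ≥ $850,000 → met
5. bloodborne-pathogen training 150 days ago vs limit 270 → met
6. licensed tattoo artists 1 < 2 → not met
7. aftercare instruction sheet absent → not met
8. licensed body piercers 0 < 2 → not met
9. condition 'serves clients under 18' holds; sanitation citations on record 4 > 2 → not met
10. infection-control review 146 days ago vs limit 180 → met
Not met: 1, 2, 3, 6, 7, 8, 9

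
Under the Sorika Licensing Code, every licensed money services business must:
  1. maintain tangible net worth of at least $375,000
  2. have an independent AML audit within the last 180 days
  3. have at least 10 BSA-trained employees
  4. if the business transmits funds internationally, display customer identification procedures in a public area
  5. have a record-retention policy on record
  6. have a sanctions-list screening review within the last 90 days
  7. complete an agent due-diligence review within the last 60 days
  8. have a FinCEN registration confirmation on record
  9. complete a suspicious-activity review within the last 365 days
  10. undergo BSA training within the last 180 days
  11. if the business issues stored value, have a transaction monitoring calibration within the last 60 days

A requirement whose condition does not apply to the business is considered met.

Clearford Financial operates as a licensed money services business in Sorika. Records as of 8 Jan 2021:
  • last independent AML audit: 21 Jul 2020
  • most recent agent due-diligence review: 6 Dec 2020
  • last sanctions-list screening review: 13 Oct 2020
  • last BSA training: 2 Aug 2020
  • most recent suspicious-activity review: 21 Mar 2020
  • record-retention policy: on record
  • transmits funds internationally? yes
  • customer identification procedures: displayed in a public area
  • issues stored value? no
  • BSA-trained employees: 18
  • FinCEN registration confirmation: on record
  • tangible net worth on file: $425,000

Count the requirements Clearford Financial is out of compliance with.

1. tangible net worth $425,000 ≥ $375,000 → met
2. independent AML audit 171 days ago vs limit 180 → met
3. BSA-trained employees 18 ≥ 10 → met
4. condition 'transmits funds internationally' holds; customer identification procedures present → met
5. record-retention policy present → met
6. sanctions-list screening review 87 days ago vs limit 90 → met
7. agent due-diligence review 33 days ago vs limit 60 → met
8. FinCEN registration confirmation present → met
9. suspicious-activity review 293 days ago vs limit 365 → met
10. BSA training 159 days ago vs limit 180 → met
11. condition 'issues stored value' does not hold → requirement n/a → met
Not met: 0 of 11

0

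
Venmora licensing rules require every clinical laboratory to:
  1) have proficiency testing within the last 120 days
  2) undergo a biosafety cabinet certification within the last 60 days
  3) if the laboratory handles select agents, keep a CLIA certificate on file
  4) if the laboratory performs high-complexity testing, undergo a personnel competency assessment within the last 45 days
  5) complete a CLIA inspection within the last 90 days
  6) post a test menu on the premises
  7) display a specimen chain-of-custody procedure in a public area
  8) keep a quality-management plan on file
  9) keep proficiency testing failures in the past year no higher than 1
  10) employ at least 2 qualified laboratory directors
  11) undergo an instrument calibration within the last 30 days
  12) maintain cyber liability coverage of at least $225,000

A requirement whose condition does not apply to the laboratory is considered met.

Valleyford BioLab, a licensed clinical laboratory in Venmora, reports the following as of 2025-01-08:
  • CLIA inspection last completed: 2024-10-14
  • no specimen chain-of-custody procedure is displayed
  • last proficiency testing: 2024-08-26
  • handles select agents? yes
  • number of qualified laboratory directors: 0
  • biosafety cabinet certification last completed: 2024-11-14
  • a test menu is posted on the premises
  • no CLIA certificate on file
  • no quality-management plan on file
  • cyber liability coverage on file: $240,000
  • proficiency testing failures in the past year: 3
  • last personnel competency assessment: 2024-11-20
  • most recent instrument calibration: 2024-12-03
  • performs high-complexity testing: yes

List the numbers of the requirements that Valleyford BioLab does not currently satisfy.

1, 3, 4, 7, 8, 9, 10, 11

1. proficiency testing 135 days ago vs limit 120 → not met
2. biosafety cabinet certification 55 days ago vs limit 60 → met
3. condition 'handles select agents' holds; CLIA certificate absent → not met
4. condition 'performs high-complexity testing' holds; personnel competency assessment 49 days ago vs limit 45 → not met
5. CLIA inspection 86 days ago vs limit 90 → met
6. test menu present → met
7. specimen chain-of-custody procedure absent → not met
8. quality-management plan absent → not met
9. proficiency testing failures in the past year 3 > 1 → not met
10. qualified laboratory directors 0 < 2 → not met
11. instrument calibration 36 days ago vs limit 30 → not met
12. cyber liability coverage $240,000 ≥ $225,000 → met
Not met: 1, 3, 4, 7, 8, 9, 10, 11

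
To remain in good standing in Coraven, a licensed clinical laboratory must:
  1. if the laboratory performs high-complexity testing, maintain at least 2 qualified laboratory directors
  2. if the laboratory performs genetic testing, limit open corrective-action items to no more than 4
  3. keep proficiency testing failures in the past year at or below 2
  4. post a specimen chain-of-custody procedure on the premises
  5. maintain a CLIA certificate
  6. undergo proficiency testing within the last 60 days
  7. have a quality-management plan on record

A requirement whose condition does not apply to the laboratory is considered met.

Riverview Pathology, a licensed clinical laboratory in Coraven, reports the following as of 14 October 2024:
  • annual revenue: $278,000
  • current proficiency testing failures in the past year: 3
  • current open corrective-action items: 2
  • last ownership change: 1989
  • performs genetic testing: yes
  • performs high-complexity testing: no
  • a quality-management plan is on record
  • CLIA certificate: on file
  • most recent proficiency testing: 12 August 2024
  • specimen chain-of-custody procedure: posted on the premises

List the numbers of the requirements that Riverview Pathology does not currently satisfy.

3, 6

1. condition 'performs high-complexity testing' does not hold → requirement n/a → met
2. condition 'performs genetic testing' holds; open corrective-action items 2 ≤ 4 → met
3. proficiency testing failures in the past year 3 > 2 → not met
4. specimen chain-of-custody procedure present → met
5. CLIA certificate present → met
6. proficiency testing 63 days ago vs limit 60 → not met
7. quality-management plan present → met
Not met: 3, 6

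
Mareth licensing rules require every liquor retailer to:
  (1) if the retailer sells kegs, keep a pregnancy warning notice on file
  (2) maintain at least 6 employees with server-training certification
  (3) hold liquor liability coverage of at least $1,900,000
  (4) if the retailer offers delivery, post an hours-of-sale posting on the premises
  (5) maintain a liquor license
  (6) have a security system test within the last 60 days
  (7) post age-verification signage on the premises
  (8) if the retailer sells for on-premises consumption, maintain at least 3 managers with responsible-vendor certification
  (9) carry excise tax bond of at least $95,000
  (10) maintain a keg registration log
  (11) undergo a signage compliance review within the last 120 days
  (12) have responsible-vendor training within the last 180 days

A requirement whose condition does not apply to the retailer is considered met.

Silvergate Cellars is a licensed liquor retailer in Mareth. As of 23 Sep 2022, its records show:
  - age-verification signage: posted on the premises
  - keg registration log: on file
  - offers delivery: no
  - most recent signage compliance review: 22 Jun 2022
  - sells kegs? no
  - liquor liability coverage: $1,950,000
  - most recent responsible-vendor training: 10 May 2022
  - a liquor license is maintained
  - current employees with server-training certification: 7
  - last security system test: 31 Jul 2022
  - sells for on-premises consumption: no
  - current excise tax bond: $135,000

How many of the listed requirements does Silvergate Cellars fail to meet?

1. condition 'sells kegs' does not hold → requirement n/a → met
2. employees with server-training certification 7 ≥ 6 → met
3. liquor liability coverage $1,950,000 ≥ $1,900,000 → met
4. condition 'offers delivery' does not hold → requirement n/a → met
5. liquor license present → met
6. security system test 54 days ago vs limit 60 → met
7. age-verification signage present → met
8. condition 'sells for on-premises consumption' does not hold → requirement n/a → met
9. excise tax bond $135,000 ≥ $95,000 → met
10. keg registration log present → met
11. signage compliance review 93 days ago vs limit 120 → met
12. responsible-vendor training 136 days ago vs limit 180 → met
Not met: 0 of 12

0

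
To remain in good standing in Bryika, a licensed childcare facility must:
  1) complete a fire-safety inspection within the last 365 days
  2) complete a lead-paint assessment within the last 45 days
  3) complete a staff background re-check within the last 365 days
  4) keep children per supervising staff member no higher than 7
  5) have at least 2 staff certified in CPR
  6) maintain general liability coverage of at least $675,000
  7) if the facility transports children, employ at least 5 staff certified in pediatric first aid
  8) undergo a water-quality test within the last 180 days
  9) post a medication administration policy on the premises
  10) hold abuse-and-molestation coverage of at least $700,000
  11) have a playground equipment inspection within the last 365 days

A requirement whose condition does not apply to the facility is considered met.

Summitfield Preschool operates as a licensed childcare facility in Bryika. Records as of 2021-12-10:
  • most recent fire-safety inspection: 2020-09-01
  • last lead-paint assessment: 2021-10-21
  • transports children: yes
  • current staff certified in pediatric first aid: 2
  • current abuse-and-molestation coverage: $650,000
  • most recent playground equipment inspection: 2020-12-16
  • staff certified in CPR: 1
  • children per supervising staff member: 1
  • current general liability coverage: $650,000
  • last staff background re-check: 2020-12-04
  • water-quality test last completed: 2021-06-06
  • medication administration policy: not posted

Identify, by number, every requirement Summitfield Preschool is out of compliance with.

1. fire-safety inspection 465 days ago vs limit 365 → not met
2. lead-paint assessment 50 days ago vs limit 45 → not met
3. staff background re-check 371 days ago vs limit 365 → not met
4. children per supervising staff member 1 ≤ 7 → met
5. staff certified in CPR 1 < 2 → not met
6. general liability coverage $650,000 < $675,000 → not met
7. condition 'transports children' holds; staff certified in pediatric first aid 2 < 5 → not met
8. water-quality test 187 days ago vs limit 180 → not met
9. medication administration policy absent → not met
10. abuse-and-molestation coverage $650,000 < $700,000 → not met
11. playground equipment inspection 359 days ago vs limit 365 → met
Not met: 1, 2, 3, 5, 6, 7, 8, 9, 10

1, 2, 3, 5, 6, 7, 8, 9, 10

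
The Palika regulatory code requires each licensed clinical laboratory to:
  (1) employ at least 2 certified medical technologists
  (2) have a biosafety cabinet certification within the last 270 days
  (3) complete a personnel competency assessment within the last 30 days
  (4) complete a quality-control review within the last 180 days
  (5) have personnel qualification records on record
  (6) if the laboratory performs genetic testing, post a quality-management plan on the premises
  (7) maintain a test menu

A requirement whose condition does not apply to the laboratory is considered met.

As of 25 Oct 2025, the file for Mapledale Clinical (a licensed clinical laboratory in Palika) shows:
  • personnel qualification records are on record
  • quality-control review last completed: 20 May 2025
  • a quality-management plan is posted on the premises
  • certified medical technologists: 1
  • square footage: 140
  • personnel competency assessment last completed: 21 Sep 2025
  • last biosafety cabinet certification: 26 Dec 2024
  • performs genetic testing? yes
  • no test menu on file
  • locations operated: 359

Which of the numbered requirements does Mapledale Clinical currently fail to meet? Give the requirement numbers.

1. certified medical technologists 1 < 2 → not met
2. biosafety cabinet certification 303 days ago vs limit 270 → not met
3. personnel competency assessment 34 days ago vs limit 30 → not met
4. quality-control review 158 days ago vs limit 180 → met
5. personnel qualification records present → met
6. condition 'performs genetic testing' holds; quality-management plan present → met
7. test menu absent → not met
Not met: 1, 2, 3, 7

1, 2, 3, 7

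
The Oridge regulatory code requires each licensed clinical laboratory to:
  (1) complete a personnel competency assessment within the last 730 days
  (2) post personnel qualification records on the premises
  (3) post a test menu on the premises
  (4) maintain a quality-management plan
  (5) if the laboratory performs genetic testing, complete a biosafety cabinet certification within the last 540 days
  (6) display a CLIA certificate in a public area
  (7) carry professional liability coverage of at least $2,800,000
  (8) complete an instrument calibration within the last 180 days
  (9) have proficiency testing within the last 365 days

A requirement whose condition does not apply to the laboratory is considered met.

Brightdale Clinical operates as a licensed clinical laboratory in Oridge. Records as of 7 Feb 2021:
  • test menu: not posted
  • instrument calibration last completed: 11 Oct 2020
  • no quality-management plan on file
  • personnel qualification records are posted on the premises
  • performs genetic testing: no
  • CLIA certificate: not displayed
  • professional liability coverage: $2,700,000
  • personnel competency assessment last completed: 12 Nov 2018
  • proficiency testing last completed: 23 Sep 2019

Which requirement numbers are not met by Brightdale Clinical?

1, 3, 4, 6, 7, 9

1. personnel competency assessment 818 days ago vs limit 730 → not met
2. personnel qualification records present → met
3. test menu absent → not met
4. quality-management plan absent → not met
5. condition 'performs genetic testing' does not hold → requirement n/a → met
6. CLIA certificate absent → not met
7. professional liability coverage $2,700,000 < $2,800,000 → not met
8. instrument calibration 119 days ago vs limit 180 → met
9. proficiency testing 503 days ago vs limit 365 → not met
Not met: 1, 3, 4, 6, 7, 9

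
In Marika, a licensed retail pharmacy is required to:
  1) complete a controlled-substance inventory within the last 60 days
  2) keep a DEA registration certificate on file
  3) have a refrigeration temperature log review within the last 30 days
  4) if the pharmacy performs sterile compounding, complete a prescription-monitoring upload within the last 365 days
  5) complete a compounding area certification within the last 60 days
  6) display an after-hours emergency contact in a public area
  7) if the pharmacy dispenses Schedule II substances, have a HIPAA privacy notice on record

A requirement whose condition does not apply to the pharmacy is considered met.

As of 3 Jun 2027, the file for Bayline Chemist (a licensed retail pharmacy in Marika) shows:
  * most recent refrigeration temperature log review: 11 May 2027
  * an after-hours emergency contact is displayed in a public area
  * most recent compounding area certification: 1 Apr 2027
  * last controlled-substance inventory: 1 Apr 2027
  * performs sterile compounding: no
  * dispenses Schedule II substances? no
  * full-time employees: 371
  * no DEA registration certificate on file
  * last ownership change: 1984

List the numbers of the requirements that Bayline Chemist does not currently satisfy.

1. controlled-substance inventory 63 days ago vs limit 60 → not met
2. DEA registration certificate absent → not met
3. refrigeration temperature log review 23 days ago vs limit 30 → met
4. condition 'performs sterile compounding' does not hold → requirement n/a → met
5. compounding area certification 63 days ago vs limit 60 → not met
6. after-hours emergency contact present → met
7. condition 'dispenses Schedule II substances' does not hold → requirement n/a → met
Not met: 1, 2, 5

1, 2, 5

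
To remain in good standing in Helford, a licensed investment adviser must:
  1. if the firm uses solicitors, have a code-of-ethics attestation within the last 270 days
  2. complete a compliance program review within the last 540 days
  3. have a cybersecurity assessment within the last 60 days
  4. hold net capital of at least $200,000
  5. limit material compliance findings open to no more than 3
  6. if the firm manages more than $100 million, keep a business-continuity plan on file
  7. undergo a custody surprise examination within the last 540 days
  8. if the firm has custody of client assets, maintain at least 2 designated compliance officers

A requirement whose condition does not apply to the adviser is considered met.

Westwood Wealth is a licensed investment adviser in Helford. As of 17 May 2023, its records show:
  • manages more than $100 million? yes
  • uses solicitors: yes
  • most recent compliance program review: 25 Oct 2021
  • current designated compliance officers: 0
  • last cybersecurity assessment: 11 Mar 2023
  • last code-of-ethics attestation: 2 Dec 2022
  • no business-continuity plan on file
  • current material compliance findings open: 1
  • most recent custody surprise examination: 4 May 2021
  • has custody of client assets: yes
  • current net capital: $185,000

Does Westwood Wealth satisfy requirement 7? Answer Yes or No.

No

7. custody surprise examination 743 days ago vs limit 540 → not met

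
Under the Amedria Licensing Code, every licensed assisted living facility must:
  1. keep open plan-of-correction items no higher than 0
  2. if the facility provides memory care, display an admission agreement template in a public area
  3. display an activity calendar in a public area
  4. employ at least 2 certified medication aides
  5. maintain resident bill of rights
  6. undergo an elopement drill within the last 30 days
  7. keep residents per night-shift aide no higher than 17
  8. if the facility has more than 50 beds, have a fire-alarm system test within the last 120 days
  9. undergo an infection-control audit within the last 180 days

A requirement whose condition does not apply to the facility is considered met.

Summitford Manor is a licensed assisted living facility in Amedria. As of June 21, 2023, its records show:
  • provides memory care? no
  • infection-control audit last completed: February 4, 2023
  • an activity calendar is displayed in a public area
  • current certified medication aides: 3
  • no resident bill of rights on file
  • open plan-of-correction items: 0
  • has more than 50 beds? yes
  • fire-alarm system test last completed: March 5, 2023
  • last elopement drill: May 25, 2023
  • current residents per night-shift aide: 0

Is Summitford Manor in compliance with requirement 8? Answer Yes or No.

Yes

8. condition 'has more than 50 beds' holds; fire-alarm system test 108 days ago vs limit 120 → met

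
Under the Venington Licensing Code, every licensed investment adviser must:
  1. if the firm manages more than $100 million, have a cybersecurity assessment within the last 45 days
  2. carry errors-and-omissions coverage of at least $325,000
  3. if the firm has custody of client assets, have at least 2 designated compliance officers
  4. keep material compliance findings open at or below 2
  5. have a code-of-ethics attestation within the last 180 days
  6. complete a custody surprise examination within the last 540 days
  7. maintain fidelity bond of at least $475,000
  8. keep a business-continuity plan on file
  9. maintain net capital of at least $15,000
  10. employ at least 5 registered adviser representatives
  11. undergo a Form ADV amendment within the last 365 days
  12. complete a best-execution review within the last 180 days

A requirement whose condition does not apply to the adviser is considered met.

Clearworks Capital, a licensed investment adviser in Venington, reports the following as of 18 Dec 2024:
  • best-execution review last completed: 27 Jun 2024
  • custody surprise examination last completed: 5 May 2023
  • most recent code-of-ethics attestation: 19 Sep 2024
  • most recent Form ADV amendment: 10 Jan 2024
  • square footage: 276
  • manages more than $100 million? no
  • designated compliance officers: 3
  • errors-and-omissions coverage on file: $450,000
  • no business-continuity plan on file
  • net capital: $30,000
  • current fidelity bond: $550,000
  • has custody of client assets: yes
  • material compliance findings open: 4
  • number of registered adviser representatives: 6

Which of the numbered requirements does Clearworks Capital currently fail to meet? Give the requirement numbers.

1. condition 'manages more than $100 million' does not hold → requirement n/a → met
2. errors-and-omissions coverage $450,000 ≥ $325,000 → met
3. condition 'has custody of client assets' holds; designated compliance officers 3 ≥ 2 → met
4. material compliance findings open 4 > 2 → not met
5. code-of-ethics attestation 90 days ago vs limit 180 → met
6. custody surprise examination 593 days ago vs limit 540 → not met
7. fidelity bond $550,000 ≥ $475,000 → met
8. business-continuity plan absent → not met
9. net capital $30,000 ≥ $15,000 → met
10. registered adviser representatives 6 ≥ 5 → met
11. Form ADV amendment 343 days ago vs limit 365 → met
12. best-execution review 174 days ago vs limit 180 → met
Not met: 4, 6, 8

4, 6, 8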